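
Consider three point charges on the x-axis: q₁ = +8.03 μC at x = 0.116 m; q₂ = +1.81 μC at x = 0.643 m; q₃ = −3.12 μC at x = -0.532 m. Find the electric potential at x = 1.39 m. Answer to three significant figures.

6.39×10⁴ V

The total potential is the scalar sum of each charge's contribution, V = Σ kqᵢ/rᵢ.
Distances from the field point to each charge: r₁ = 1.27 m, r₂ = 0.747 m, r₃ = 1.92 m.
V = k[(8.03×10⁻⁶)/(1.27) + (1.81×10⁻⁶)/(0.747) + (-3.12×10⁻⁶)/(1.92)] = 6.39×10⁴ V.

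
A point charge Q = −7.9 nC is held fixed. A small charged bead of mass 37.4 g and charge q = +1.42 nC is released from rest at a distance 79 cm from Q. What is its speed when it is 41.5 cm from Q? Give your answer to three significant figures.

Only the electrostatic force acts, so mechanical energy is conserved: ½mv² = U₁ − U₂ = kQq(1/r₁ − 1/r₂).
U₁ − U₂ = (8.99×10⁹ N·m²/C²)(-7.90×10⁻⁹ C)(1.42×10⁻⁹ C)(1/0.790 − 1/0.415) = 1.15×10⁻⁷ J.
v = √(2·1.15×10⁻⁷/0.0374) = 2.48×10⁻³ m/s.

2.48×10⁻³ m/s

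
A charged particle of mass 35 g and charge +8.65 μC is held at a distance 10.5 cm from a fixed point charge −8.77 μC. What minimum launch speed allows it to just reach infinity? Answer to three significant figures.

To just escape, total mechanical energy must reach zero at infinity: ½mv²_min + U = 0, so ½mv²_min = −U = |kQq|/r.
|U| = |kQq|/r = (8.99×10⁹ N·m²/C²)(8.77×10⁻⁶)(8.65×10⁻⁶)/(0.105) = 6.50 J.
v_min = √(2|U|/m) = √(2·6.50/0.0350) = 19.3 m/s.

19.3 m/s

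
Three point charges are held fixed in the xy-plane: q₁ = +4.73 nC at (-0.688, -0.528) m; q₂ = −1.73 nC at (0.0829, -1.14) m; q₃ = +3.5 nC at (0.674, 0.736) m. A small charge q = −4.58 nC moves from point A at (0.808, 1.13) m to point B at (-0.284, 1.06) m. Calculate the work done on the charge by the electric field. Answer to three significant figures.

-1.74×10⁻⁷ J

The work done by the electric force is W_field = −ΔU = −q(V_B − V_A) = q(V_A − V_B).
At A: distances to the source charges are 2.23 m, 2.38 m, 0.416 m; V_A = Σ kqᵢ/rᵢ = 88.1 V.
At B: distances to the source charges are 1.64 m, 2.23 m, 1.01 m; V_B = Σ kqᵢ/rᵢ = 50.1 V.
ΔV = V_B − V_A = -38.0 V.
W_field = −qΔV = −(-4.58×10⁻⁹ C)(-38.0 V) = -1.74×10⁻⁷ J.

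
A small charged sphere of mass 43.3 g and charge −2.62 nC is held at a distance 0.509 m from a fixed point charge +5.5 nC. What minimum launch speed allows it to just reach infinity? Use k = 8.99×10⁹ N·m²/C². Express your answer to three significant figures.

3.43×10⁻³ m/s

To just escape, total mechanical energy must reach zero at infinity: ½mv²_min + U = 0, so ½mv²_min = −U = |kQq|/r.
|U| = |kQq|/r = (8.99×10⁹ N·m²/C²)(5.50×10⁻⁹)(2.62×10⁻⁹)/(0.509) = 2.55×10⁻⁷ J.
v_min = √(2|U|/m) = √(2·2.55×10⁻⁷/0.0433) = 3.43×10⁻³ m/s.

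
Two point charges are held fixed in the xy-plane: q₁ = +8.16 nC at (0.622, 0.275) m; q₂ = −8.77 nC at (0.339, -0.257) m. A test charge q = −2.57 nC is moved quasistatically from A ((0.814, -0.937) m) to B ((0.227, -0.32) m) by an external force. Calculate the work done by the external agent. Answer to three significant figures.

1.22×10⁻⁶ J

For quasistatic motion the external work equals the change in potential energy: W_ext = qΔV = q(V_B − V_A).
At A: distances to the source charges are 1.23 m, 0.829 m; V_A = Σ kqᵢ/rᵢ = -35.3 V.
At B: distances to the source charges are 0.714 m, 0.129 m; V_B = Σ kqᵢ/rᵢ = -511 V.
ΔV = V_B − V_A = -476 V.
W_ext = qΔV = (-2.57×10⁻⁹ C)(-476 V) = 1.22×10⁻⁶ J.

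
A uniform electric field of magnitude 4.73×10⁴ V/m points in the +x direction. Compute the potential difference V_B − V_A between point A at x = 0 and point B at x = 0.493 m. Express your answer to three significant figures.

In a uniform field, potential decreases in the direction of E: V_B − V_A = −E·Δx.
V_B − V_A = −(4.73×10⁴ V/m)(0.493 m) = -2.33×10⁴ V.

-2.33×10⁴ V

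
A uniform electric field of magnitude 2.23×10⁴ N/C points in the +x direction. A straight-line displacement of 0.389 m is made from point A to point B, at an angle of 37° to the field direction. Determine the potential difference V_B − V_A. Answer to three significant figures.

Only the component of displacement along E changes the potential: ΔV = −E·d·cosθ.
ΔV = −(2.23×10⁴ V/m)(0.389 m)cos37° = -6930 V.

-6930 V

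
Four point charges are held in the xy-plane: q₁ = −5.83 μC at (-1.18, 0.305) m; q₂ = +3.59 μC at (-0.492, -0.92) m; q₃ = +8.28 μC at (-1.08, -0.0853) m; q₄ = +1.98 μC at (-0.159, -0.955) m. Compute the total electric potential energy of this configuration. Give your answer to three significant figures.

The work to assemble the configuration equals its total potential energy, U = Σ kqᵢqⱼ/rᵢⱼ over all pairs.
Pair separations: r₁₂ = 1.40 m, r₁₃ = 0.403 m, r₁₄ = 1.62 m, r₂₃ = 1.02 m, r₂₄ = 0.335 m, r₃₄ = 1.27 m.
Summing all 6 pair terms gives U = -0.706 J.

-0.706 J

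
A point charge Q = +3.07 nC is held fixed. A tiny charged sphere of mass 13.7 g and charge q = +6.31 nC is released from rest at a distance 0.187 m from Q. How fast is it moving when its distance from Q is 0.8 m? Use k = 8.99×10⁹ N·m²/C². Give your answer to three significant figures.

0.0102 m/s

Only the electrostatic force acts, so mechanical energy is conserved: ½mv² = U₁ − U₂ = kQq(1/r₁ − 1/r₂).
U₁ − U₂ = (8.99×10⁹ N·m²/C²)(3.07×10⁻⁹ C)(6.31×10⁻⁹ C)(1/0.187 − 1/0.800) = 7.14×10⁻⁷ J.
v = √(2·7.14×10⁻⁷/0.0137) = 0.0102 m/s.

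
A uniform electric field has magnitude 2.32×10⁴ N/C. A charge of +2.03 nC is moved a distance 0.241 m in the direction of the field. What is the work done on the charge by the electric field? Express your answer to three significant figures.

1.14×10⁻⁵ J

The potential change for a displacement 0.241 m in the direction of the field is ΔV = −Ed = -5590 V.
W_field = −qΔV = 1.14×10⁻⁵ J.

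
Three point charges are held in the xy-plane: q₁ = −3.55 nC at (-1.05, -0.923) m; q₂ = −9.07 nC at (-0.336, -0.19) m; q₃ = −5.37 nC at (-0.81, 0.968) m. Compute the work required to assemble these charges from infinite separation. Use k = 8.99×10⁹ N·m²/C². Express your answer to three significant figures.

The assembly work is the sum of pairwise potential energies, U = Σ_{i<j} kqᵢqⱼ/rᵢⱼ.
Pair separations: r₁₂ = 1.02 m, r₁₃ = 1.91 m, r₂₃ = 1.25 m.
U = (2.83×10⁻⁷) + (8.99×10⁻⁸) + (3.50×10⁻⁷) = 7.23×10⁻⁷ J.

7.23×10⁻⁷ J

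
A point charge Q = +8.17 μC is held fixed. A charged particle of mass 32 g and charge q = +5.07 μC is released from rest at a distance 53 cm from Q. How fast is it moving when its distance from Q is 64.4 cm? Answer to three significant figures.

Only the electrostatic force acts, so mechanical energy is conserved: ½mv² = U₁ − U₂ = kQq(1/r₁ − 1/r₂).
U₁ − U₂ = (8.99×10⁹ N·m²/C²)(8.17×10⁻⁶ C)(5.07×10⁻⁶ C)(1/0.530 − 1/0.644) = 0.124 J.
v = √(2·0.124/0.0320) = 2.79 m/s.

2.79 m/s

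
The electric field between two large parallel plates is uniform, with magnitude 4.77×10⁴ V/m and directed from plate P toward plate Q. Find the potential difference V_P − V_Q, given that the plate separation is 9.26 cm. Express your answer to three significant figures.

In a uniform field, potential decreases in the direction of E: ΔV = −E·d for a displacement d parallel to E.
Going from Q to P is a displacement of 9.26 cm opposite to the field, so V_P − V_Q = +Ed = 4420 V.

4420 V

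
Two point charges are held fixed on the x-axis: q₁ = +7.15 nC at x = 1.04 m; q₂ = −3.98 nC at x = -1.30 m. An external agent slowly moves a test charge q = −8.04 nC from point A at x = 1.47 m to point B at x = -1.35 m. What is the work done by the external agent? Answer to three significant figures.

6.64×10⁻⁶ J

For quasistatic motion the external work equals the change in potential energy: W_ext = qΔV = q(V_B − V_A).
At A: distances to the source charges are 0.430 m, 2.77 m; V_A = Σ kqᵢ/rᵢ = 137 V.
At B: distances to the source charges are 2.39 m, 0.0500 m; V_B = Σ kqᵢ/rᵢ = -689 V.
ΔV = V_B − V_A = -825 V.
W_ext = qΔV = (-8.04×10⁻⁹ C)(-825 V) = 6.64×10⁻⁶ J.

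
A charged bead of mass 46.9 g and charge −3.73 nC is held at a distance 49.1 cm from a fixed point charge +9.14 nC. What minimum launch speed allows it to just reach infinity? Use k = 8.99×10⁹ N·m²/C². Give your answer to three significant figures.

5.16×10⁻³ m/s

To just escape, total mechanical energy must reach zero at infinity: ½mv²_min + U = 0, so ½mv²_min = −U = |kQq|/r.
|U| = |kQq|/r = (8.99×10⁹ N·m²/C²)(9.14×10⁻⁹)(3.73×10⁻⁹)/(0.491) = 6.24×10⁻⁷ J.
v_min = √(2|U|/m) = √(2·6.24×10⁻⁷/0.0469) = 5.16×10⁻³ m/s.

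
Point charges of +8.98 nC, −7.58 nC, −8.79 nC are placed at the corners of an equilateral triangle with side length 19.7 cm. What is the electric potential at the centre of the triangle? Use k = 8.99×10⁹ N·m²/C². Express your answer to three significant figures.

-584 V

Electric potential is a scalar, so the contributions from each charge add algebraically: V = Σ kqᵢ/rᵢ.
The distance from each vertex to the centroid is a/√3 = 0.114 m.
V = k[(8.98×10⁻⁹)/(0.114) + (-7.58×10⁻⁹)/(0.114) + (-8.79×10⁻⁹)/(0.114)] = -584 V.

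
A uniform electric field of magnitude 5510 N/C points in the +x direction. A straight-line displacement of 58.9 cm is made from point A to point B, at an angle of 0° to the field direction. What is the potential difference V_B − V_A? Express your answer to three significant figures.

-3250 V

Only the component of displacement along E changes the potential: ΔV = −E·d·cosθ.
ΔV = −(5510 V/m)(0.589 m)cos0° = -3250 V.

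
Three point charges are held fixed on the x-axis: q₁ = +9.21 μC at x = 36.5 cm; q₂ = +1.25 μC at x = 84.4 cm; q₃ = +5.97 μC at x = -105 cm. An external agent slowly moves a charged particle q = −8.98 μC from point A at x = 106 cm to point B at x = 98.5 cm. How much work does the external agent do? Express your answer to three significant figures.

For quasistatic motion the external work equals the change in potential energy: W_ext = qΔV = q(V_B − V_A).
At A: distances to the source charges are 0.695 m, 0.216 m, 2.11 m; V_A = Σ kqᵢ/rᵢ = 1.97×10⁵ V.
At B: distances to the source charges are 0.620 m, 0.141 m, 2.04 m; V_B = Σ kqᵢ/rᵢ = 2.40×10⁵ V.
ΔV = V_B − V_A = 4.30×10⁴ V.
W_ext = qΔV = (-8.98×10⁻⁶ C)(4.30×10⁴ V) = -0.386 J.

-0.386 J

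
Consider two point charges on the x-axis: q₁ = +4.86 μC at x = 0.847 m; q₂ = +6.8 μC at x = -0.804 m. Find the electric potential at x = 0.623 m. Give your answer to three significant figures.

2.38×10⁵ V

The total potential is the scalar sum of each charge's contribution, V = Σ kqᵢ/rᵢ.
Distances from the field point to each charge: r₁ = 0.224 m, r₂ = 1.43 m.
V = k[(4.86×10⁻⁶)/(0.224) + (6.80×10⁻⁶)/(1.43)] = 2.38×10⁵ V.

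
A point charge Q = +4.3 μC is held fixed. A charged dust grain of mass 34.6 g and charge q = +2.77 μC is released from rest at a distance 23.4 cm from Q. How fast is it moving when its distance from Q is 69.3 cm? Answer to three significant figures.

4.19 m/s

Only the electrostatic force acts, so mechanical energy is conserved: ½mv² = U₁ − U₂ = kQq(1/r₁ − 1/r₂).
U₁ − U₂ = (8.99×10⁹ N·m²/C²)(4.30×10⁻⁶ C)(2.77×10⁻⁶ C)(1/0.234 − 1/0.693) = 0.303 J.
v = √(2·0.303/0.0346) = 4.19 m/s.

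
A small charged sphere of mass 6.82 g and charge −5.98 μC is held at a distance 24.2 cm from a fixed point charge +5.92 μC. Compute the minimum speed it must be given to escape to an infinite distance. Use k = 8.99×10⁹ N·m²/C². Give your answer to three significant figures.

19.6 m/s

To just escape, total mechanical energy must reach zero at infinity: ½mv²_min + U = 0, so ½mv²_min = −U = |kQq|/r.
|U| = |kQq|/r = (8.99×10⁹ N·m²/C²)(5.92×10⁻⁶)(5.98×10⁻⁶)/(0.242) = 1.32 J.
v_min = √(2|U|/m) = √(2·1.32/6.82×10⁻³) = 19.6 m/s.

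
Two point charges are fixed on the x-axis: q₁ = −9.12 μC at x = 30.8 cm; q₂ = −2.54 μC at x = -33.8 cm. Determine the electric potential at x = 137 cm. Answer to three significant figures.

Electric potential is a scalar, so the contributions from each charge add algebraically: V = Σ kqᵢ/rᵢ.
Distances from the field point to each charge: r₁ = 1.06 m, r₂ = 1.71 m.
V = k[(-9.12×10⁻⁶)/(1.06) + (-2.54×10⁻⁶)/(1.71)] = -9.06×10⁴ V.

-9.06×10⁴ V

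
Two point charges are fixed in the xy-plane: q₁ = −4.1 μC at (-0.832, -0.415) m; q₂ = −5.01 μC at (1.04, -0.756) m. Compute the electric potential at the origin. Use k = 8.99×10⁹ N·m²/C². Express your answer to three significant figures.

Electric potential is a scalar, so the contributions from each charge add algebraically: V = Σ kqᵢ/rᵢ.
Distances from the field point to each charge: r₁ = 0.930 m, r₂ = 1.29 m.
V = k[(-4.10×10⁻⁶)/(0.930) + (-5.01×10⁻⁶)/(1.29)] = -7.47×10⁴ V.

-7.47×10⁴ V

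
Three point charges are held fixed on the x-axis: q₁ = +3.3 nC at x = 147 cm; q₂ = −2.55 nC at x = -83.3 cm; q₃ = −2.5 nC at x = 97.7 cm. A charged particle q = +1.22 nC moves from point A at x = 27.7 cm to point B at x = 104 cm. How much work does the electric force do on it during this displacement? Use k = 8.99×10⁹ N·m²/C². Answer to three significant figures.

The work done by the electric force is W_field = −ΔU = −q(V_B − V_A) = q(V_A − V_B).
At A: distances to the source charges are 1.19 m, 1.11 m, 0.700 m; V_A = Σ kqᵢ/rᵢ = -27.9 V.
At B: distances to the source charges are 0.430 m, 1.87 m, 0.0630 m; V_B = Σ kqᵢ/rᵢ = -300 V.
ΔV = V_B − V_A = -272 V.
W_field = −qΔV = −(1.22×10⁻⁹ C)(-272 V) = 3.32×10⁻⁷ J.

3.32×10⁻⁷ J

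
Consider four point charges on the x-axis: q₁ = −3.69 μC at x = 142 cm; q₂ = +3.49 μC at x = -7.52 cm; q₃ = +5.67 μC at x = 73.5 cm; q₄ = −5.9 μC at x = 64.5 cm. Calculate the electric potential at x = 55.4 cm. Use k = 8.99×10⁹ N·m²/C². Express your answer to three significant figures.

-2.90×10⁵ V

The total potential is the scalar sum of each charge's contribution, V = Σ kqᵢ/rᵢ.
Distances from the field point to each charge: r₁ = 0.866 m, r₂ = 0.629 m, r₃ = 0.181 m, r₄ = 0.0910 m.
V = k[(-3.69×10⁻⁶)/(0.866) + (3.49×10⁻⁶)/(0.629) + (5.67×10⁻⁶)/(0.181) + (-5.90×10⁻⁶)/(0.0910)] = -2.90×10⁵ V.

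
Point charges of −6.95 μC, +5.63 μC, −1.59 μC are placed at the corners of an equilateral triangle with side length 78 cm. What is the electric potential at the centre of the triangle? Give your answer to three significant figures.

Electric potential is a scalar, so the contributions from each charge add algebraically: V = Σ kqᵢ/rᵢ.
The distance from each vertex to the centroid is a/√3 = 0.450 m.
V = k[(-6.95×10⁻⁶)/(0.450) + (5.63×10⁻⁶)/(0.450) + (-1.59×10⁻⁶)/(0.450)] = -5.81×10⁴ V.

-5.81×10⁴ V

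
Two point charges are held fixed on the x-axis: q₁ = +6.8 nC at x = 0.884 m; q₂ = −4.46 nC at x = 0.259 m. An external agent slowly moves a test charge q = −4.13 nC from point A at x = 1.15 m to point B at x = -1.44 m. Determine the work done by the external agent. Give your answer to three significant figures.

For quasistatic motion the external work equals the change in potential energy: W_ext = qΔV = q(V_B − V_A).
At A: distances to the source charges are 0.266 m, 0.891 m; V_A = Σ kqᵢ/rᵢ = 185 V.
At B: distances to the source charges are 2.32 m, 1.70 m; V_B = Σ kqᵢ/rᵢ = 2.71 V.
ΔV = V_B − V_A = -182 V.
W_ext = qΔV = (-4.13×10⁻⁹ C)(-182 V) = 7.52×10⁻⁷ J.

7.52×10⁻⁷ J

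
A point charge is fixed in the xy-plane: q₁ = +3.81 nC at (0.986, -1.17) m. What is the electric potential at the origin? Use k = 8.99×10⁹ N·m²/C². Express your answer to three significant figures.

22.4 V

Electric potential is a scalar, so the contributions from each charge add algebraically: V = Σ kqᵢ/rᵢ.
Distances from the field point to each charge: r₁ = 1.53 m.
V = k[(3.81×10⁻⁹)/(1.53)] = 22.4 V.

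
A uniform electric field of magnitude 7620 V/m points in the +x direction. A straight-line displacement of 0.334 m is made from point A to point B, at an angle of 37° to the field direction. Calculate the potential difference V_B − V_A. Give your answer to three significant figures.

Only the component of displacement along E changes the potential: ΔV = −E·d·cosθ.
ΔV = −(7620 V/m)(0.334 m)cos37° = -2030 V.

-2030 V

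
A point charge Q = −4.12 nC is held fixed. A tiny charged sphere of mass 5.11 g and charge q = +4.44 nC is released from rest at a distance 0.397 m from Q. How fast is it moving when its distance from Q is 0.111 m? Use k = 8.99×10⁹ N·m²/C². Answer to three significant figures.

0.0204 m/s

Only the electrostatic force acts, so mechanical energy is conserved: ½mv² = U₁ − U₂ = kQq(1/r₁ − 1/r₂).
U₁ − U₂ = (8.99×10⁹ N·m²/C²)(-4.12×10⁻⁹ C)(4.44×10⁻⁹ C)(1/0.397 − 1/0.111) = 1.07×10⁻⁶ J.
v = √(2·1.07×10⁻⁶/5.11×10⁻³) = 0.0204 m/s.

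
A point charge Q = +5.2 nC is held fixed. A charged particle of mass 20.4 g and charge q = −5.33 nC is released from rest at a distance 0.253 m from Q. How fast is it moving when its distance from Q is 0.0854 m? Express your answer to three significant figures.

Only the electrostatic force acts, so mechanical energy is conserved: ½mv² = U₁ − U₂ = kQq(1/r₁ − 1/r₂).
U₁ − U₂ = (8.99×10⁹ N·m²/C²)(5.20×10⁻⁹ C)(-5.33×10⁻⁹ C)(1/0.253 − 1/0.0854) = 1.93×10⁻⁶ J.
v = √(2·1.93×10⁻⁶/0.0204) = 0.0138 m/s.

0.0138 m/s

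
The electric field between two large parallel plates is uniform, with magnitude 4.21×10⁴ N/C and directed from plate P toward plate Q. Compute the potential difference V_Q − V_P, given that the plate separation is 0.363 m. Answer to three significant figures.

-1.53×10⁴ V

In a uniform field, potential decreases in the direction of E: ΔV = −E·d for a displacement d parallel to E.
Going from P to Q is a displacement of 0.363 m along the field, so V_Q − V_P = −Ed = -1.53×10⁴ V.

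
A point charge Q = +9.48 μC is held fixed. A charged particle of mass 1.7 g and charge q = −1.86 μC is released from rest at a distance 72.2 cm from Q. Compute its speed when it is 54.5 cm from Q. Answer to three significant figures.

Only the electrostatic force acts, so mechanical energy is conserved: ½mv² = U₁ − U₂ = kQq(1/r₁ − 1/r₂).
U₁ − U₂ = (8.99×10⁹ N·m²/C²)(9.48×10⁻⁶ C)(-1.86×10⁻⁶ C)(1/0.722 − 1/0.545) = 0.0713 J.
v = √(2·0.0713/1.70×10⁻³) = 9.16 m/s.

9.16 m/s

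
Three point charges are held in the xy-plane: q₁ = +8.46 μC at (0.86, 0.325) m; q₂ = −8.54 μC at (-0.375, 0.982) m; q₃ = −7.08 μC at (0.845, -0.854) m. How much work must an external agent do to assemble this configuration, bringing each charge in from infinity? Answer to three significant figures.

-0.674 J

The assembly work is the sum of pairwise potential energies, U = Σ_{i<j} kqᵢqⱼ/rᵢⱼ.
Pair separations: r₁₂ = 1.40 m, r₁₃ = 1.18 m, r₂₃ = 2.20 m.
U = (-0.464) + (-0.457) + (0.247) = -0.674 J.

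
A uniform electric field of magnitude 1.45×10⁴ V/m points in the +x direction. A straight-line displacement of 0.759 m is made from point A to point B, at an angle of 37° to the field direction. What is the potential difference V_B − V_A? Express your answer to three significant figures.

Only the component of displacement along E changes the potential: ΔV = −E·d·cosθ.
ΔV = −(1.45×10⁴ V/m)(0.759 m)cos37° = -8790 V.

-8790 V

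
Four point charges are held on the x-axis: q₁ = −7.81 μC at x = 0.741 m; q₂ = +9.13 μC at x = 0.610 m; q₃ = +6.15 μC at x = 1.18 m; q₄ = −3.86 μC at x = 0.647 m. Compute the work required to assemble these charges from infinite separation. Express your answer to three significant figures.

The work to assemble the configuration equals its total potential energy, U = Σ kqᵢqⱼ/rᵢⱼ over all pairs.
Pair separations: r₁₂ = 0.131 m, r₁₃ = 0.439 m, r₁₄ = 0.0940 m, r₂₃ = 0.570 m, r₂₄ = 0.0370 m, r₃₄ = 0.533 m.
Summing all 6 pair terms gives U = -11.1 J.

-11.1 J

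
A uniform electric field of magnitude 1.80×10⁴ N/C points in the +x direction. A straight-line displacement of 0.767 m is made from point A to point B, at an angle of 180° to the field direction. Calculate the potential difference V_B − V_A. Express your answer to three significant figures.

Only the component of displacement along E changes the potential: ΔV = −E·d·cosθ.
ΔV = −(1.80×10⁴ V/m)(0.767 m)cos180° = 1.38×10⁴ V.

1.38×10⁴ V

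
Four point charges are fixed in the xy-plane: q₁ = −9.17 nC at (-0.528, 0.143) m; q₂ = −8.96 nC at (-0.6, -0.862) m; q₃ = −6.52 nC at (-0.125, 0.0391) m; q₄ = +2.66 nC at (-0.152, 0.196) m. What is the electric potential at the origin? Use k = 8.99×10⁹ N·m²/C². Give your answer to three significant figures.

Electric potential is a scalar, so the contributions from each charge add algebraically: V = Σ kqᵢ/rᵢ.
Distances from the field point to each charge: r₁ = 0.547 m, r₂ = 1.05 m, r₃ = 0.131 m, r₄ = 0.248 m.
V = k[(-9.17×10⁻⁹)/(0.547) + (-8.96×10⁻⁹)/(1.05) + (-6.52×10⁻⁹)/(0.131) + (2.66×10⁻⁹)/(0.248)] = -579 V.

-579 V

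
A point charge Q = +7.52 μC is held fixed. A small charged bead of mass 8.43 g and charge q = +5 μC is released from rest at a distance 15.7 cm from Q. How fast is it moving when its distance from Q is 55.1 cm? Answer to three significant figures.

19.1 m/s

Only the electrostatic force acts, so mechanical energy is conserved: ½mv² = U₁ − U₂ = kQq(1/r₁ − 1/r₂).
U₁ − U₂ = (8.99×10⁹ N·m²/C²)(7.52×10⁻⁶ C)(5.00×10⁻⁶ C)(1/0.157 − 1/0.551) = 1.54 J.
v = √(2·1.54/8.43×10⁻³) = 19.1 m/s.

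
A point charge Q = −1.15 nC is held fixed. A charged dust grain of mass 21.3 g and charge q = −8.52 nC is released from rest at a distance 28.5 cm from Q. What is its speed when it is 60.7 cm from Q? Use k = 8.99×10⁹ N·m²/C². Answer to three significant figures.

3.92×10⁻³ m/s

Only the electrostatic force acts, so mechanical energy is conserved: ½mv² = U₁ − U₂ = kQq(1/r₁ − 1/r₂).
U₁ − U₂ = (8.99×10⁹ N·m²/C²)(-1.15×10⁻⁹ C)(-8.52×10⁻⁹ C)(1/0.285 − 1/0.607) = 1.64×10⁻⁷ J.
v = √(2·1.64×10⁻⁷/0.0213) = 3.92×10⁻³ m/s.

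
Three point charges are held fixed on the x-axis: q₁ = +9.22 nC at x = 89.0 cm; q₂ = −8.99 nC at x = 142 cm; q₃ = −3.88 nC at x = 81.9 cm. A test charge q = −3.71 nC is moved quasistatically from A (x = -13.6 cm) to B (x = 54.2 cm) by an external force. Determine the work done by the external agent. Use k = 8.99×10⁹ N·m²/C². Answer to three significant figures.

For quasistatic motion the external work equals the change in potential energy: W_ext = qΔV = q(V_B − V_A).
At A: distances to the source charges are 1.03 m, 1.56 m, 0.955 m; V_A = Σ kqᵢ/rᵢ = -7.68 V.
At B: distances to the source charges are 0.348 m, 0.878 m, 0.277 m; V_B = Σ kqᵢ/rᵢ = 20.2 V.
ΔV = V_B − V_A = 27.9 V.
W_ext = qΔV = (-3.71×10⁻⁹ C)(27.9 V) = -1.03×10⁻⁷ J.

-1.03×10⁻⁷ J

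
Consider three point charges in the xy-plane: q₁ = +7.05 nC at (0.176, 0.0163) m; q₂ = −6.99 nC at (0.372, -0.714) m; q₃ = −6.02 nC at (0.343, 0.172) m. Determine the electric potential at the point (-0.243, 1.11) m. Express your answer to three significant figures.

-27.5 V

Electric potential is a scalar, so the contributions from each charge add algebraically: V = Σ kqᵢ/rᵢ.
Distances from the field point to each charge: r₁ = 1.17 m, r₂ = 1.92 m, r₃ = 1.11 m.
V = k[(7.05×10⁻⁹)/(1.17) + (-6.99×10⁻⁹)/(1.92) + (-6.02×10⁻⁹)/(1.11)] = -27.5 V.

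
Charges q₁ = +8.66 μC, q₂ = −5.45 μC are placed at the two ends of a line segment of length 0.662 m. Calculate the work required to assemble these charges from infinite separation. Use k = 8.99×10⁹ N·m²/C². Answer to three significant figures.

-0.641 J

The work to assemble the configuration equals its total potential energy, U = Σ kqᵢqⱼ/rᵢⱼ over all pairs.
The separation is r = 0.662 m.
U = (-0.641) = -0.641 J.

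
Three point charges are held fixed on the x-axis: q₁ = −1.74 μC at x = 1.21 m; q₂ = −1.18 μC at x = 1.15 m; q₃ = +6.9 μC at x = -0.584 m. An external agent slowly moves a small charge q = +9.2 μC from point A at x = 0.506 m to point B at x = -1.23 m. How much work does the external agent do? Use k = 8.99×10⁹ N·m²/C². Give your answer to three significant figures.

0.616 J

For quasistatic motion the external work equals the change in potential energy: W_ext = qΔV = q(V_B − V_A).
At A: distances to the source charges are 0.704 m, 0.644 m, 1.09 m; V_A = Σ kqᵢ/rᵢ = 1.82×10⁴ V.
At B: distances to the source charges are 2.44 m, 2.38 m, 0.646 m; V_B = Σ kqᵢ/rᵢ = 8.52×10⁴ V.
ΔV = V_B − V_A = 6.69×10⁴ V.
W_ext = qΔV = (9.20×10⁻⁶ C)(6.69×10⁴ V) = 0.616 J.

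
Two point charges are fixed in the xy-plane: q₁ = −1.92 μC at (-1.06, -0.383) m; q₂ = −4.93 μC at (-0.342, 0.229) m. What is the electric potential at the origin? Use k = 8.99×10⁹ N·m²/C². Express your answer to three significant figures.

-1.23×10⁵ V

The total potential is the scalar sum of each charge's contribution, V = Σ kqᵢ/rᵢ.
Distances from the field point to each charge: r₁ = 1.13 m, r₂ = 0.412 m.
V = k[(-1.92×10⁻⁶)/(1.13) + (-4.93×10⁻⁶)/(0.412)] = -1.23×10⁵ V.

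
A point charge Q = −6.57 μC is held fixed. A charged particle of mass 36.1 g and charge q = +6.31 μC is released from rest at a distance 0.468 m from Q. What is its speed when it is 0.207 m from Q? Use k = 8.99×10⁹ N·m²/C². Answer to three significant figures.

Only the electrostatic force acts, so mechanical energy is conserved: ½mv² = U₁ − U₂ = kQq(1/r₁ − 1/r₂).
U₁ − U₂ = (8.99×10⁹ N·m²/C²)(-6.57×10⁻⁶ C)(6.31×10⁻⁶ C)(1/0.468 − 1/0.207) = 1.00 J.
v = √(2·1.00/0.0361) = 7.46 m/s.

7.46 m/s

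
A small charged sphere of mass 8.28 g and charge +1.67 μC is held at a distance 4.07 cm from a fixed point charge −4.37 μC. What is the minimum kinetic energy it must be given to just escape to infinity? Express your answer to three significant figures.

To just escape, total mechanical energy must reach zero at infinity: ½mv²_min + U = 0, so ½mv²_min = −U = |kQq|/r.
|U| = |kQq|/r = (8.99×10⁹ N·m²/C²)(4.37×10⁻⁶)(1.67×10⁻⁶)/(0.0407) = 1.61 J.

1.61 J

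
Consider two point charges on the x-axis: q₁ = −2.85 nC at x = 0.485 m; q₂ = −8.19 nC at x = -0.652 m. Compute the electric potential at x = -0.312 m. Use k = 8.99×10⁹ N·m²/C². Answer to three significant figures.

-249 V

The total potential is the scalar sum of each charge's contribution, V = Σ kqᵢ/rᵢ.
Distances from the field point to each charge: r₁ = 0.797 m, r₂ = 0.340 m.
V = k[(-2.85×10⁻⁹)/(0.797) + (-8.19×10⁻⁹)/(0.340)] = -249 V.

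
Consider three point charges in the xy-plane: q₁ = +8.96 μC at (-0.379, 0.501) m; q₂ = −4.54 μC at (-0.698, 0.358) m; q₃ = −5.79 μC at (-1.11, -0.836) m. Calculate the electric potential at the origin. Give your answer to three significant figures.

Electric potential is a scalar, so the contributions from each charge add algebraically: V = Σ kqᵢ/rᵢ.
Distances from the field point to each charge: r₁ = 0.628 m, r₂ = 0.784 m, r₃ = 1.39 m.
V = k[(8.96×10⁻⁶)/(0.628) + (-4.54×10⁻⁶)/(0.784) + (-5.79×10⁻⁶)/(1.39)] = 3.87×10⁴ V.

3.87×10⁴ V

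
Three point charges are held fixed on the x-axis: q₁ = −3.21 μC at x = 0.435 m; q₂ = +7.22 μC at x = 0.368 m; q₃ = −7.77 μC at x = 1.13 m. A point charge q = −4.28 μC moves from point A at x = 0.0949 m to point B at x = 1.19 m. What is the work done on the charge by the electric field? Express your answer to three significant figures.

The work done by the electric force is W_field = −ΔU = −q(V_B − V_A) = q(V_A − V_B).
At A: distances to the source charges are 0.340 m, 0.273 m, 1.04 m; V_A = Σ kqᵢ/rᵢ = 8.53×10⁴ V.
At B: distances to the source charges are 0.755 m, 0.822 m, 0.0600 m; V_B = Σ kqᵢ/rᵢ = -1.12×10⁶ V.
ΔV = V_B − V_A = -1.21×10⁶ V.
W_field = −qΔV = −(-4.28×10⁻⁶ C)(-1.21×10⁶ V) = -5.17 J.

-5.17 J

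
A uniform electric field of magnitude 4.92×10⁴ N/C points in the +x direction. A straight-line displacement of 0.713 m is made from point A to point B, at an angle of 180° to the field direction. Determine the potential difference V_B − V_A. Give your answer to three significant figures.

Only the component of displacement along E changes the potential: ΔV = −E·d·cosθ.
ΔV = −(4.92×10⁴ V/m)(0.713 m)cos180° = 3.51×10⁴ V.

3.51×10⁴ V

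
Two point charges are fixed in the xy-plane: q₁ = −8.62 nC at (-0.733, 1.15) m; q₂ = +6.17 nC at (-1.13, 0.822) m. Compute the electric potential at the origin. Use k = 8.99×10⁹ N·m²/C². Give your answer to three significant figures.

-17.1 V

Electric potential is a scalar, so the contributions from each charge add algebraically: V = Σ kqᵢ/rᵢ.
Distances from the field point to each charge: r₁ = 1.36 m, r₂ = 1.40 m.
V = k[(-8.62×10⁻⁹)/(1.36) + (6.17×10⁻⁹)/(1.40)] = -17.1 V.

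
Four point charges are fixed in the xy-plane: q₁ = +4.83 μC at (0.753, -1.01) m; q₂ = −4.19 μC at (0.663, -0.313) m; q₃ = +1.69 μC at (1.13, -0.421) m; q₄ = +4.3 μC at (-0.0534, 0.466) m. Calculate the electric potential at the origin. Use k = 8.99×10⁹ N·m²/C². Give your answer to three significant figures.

The total potential is the scalar sum of each charge's contribution, V = Σ kqᵢ/rᵢ.
Distances from the field point to each charge: r₁ = 1.26 m, r₂ = 0.733 m, r₃ = 1.21 m, r₄ = 0.469 m.
V = k[(4.83×10⁻⁶)/(1.26) + (-4.19×10⁻⁶)/(0.733) + (1.69×10⁻⁶)/(1.21) + (4.30×10⁻⁶)/(0.469)] = 7.81×10⁴ V.

7.81×10⁴ V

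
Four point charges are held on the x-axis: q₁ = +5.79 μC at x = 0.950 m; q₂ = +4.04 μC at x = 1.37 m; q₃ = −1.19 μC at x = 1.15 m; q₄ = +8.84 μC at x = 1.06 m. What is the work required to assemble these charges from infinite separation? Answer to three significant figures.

4.16 J

The assembly work is the sum of pairwise potential energies, U = Σ_{i<j} kqᵢqⱼ/rᵢⱼ.
Pair separations: r₁₂ = 0.420 m, r₁₃ = 0.200 m, r₁₄ = 0.110 m, r₂₃ = 0.220 m, r₂₄ = 0.310 m, r₃₄ = 0.0900 m.
Summing all 6 pair terms gives U = 4.16 J.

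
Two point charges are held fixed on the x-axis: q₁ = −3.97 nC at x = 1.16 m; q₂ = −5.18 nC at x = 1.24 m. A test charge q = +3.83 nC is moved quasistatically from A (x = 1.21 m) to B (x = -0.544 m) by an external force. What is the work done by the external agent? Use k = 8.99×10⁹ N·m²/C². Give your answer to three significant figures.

8.50×10⁻⁶ J

For quasistatic motion the external work equals the change in potential energy: W_ext = qΔV = q(V_B − V_A).
At A: distances to the source charges are 0.0500 m, 0.0300 m; V_A = Σ kqᵢ/rᵢ = -2270 V.
At B: distances to the source charges are 1.70 m, 1.78 m; V_B = Σ kqᵢ/rᵢ = -47.0 V.
ΔV = V_B − V_A = 2220 V.
W_ext = qΔV = (3.83×10⁻⁹ C)(2220 V) = 8.50×10⁻⁶ J.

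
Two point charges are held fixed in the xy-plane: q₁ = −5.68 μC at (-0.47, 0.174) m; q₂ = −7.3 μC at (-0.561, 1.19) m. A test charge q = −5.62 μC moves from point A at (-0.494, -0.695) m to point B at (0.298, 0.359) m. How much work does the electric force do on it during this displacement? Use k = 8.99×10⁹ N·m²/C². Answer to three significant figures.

-0.146 J

The work done by the electric force is W_field = −ΔU = −q(V_B − V_A) = q(V_A − V_B).
At A: distances to the source charges are 0.869 m, 1.89 m; V_A = Σ kqᵢ/rᵢ = -9.35×10⁴ V.
At B: distances to the source charges are 0.790 m, 1.20 m; V_B = Σ kqᵢ/rᵢ = -1.20×10⁵ V.
ΔV = V_B − V_A = -2.60×10⁴ V.
W_field = −qΔV = −(-5.62×10⁻⁶ C)(-2.60×10⁴ V) = -0.146 J.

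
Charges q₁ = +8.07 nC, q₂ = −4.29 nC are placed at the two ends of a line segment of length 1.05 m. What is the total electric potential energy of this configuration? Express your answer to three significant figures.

-2.96×10⁻⁷ J

The assembly work is the sum of pairwise potential energies, U = Σ_{i<j} kqᵢqⱼ/rᵢⱼ.
The separation is r = 1.05 m.
U = (-2.96×10⁻⁷) = -2.96×10⁻⁷ J.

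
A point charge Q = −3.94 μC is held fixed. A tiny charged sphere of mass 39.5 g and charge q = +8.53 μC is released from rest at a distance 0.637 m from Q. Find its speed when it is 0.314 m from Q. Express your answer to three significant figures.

Only the electrostatic force acts, so mechanical energy is conserved: ½mv² = U₁ − U₂ = kQq(1/r₁ − 1/r₂).
U₁ − U₂ = (8.99×10⁹ N·m²/C²)(-3.94×10⁻⁶ C)(8.53×10⁻⁶ C)(1/0.637 − 1/0.314) = 0.488 J.
v = √(2·0.488/0.0395) = 4.97 m/s.

4.97 m/s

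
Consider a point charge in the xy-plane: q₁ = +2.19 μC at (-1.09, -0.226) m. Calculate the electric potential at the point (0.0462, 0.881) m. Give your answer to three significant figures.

1.24×10⁴ V

Electric potential is a scalar, so the contributions from each charge add algebraically: V = Σ kqᵢ/rᵢ.
Distances from the field point to each charge: r₁ = 1.59 m.
V = k[(2.19×10⁻⁶)/(1.59)] = 1.24×10⁴ V.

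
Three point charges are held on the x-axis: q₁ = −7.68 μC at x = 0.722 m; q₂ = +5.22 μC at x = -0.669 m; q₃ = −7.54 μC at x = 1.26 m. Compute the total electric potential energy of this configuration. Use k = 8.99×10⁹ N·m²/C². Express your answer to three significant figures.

The assembly work is the sum of pairwise potential energies, U = Σ_{i<j} kqᵢqⱼ/rᵢⱼ.
Pair separations: r₁₂ = 1.39 m, r₁₃ = 0.538 m, r₂₃ = 1.93 m.
U = (-0.259) + (0.968) + (-0.183) = 0.525 J.

0.525 J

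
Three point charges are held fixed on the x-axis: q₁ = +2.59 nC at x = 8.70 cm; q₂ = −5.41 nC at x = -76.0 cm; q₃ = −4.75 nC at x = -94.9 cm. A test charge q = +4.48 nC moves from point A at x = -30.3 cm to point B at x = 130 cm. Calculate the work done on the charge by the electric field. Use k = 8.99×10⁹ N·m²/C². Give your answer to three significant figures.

-4.01×10⁻⁷ J

The work done by the electric force is W_field = −ΔU = −q(V_B − V_A) = q(V_A − V_B).
At A: distances to the source charges are 0.390 m, 0.457 m, 0.646 m; V_A = Σ kqᵢ/rᵢ = -113 V.
At B: distances to the source charges are 1.21 m, 2.06 m, 2.25 m; V_B = Σ kqᵢ/rᵢ = -23.4 V.
ΔV = V_B − V_A = 89.4 V.
W_field = −qΔV = −(4.48×10⁻⁹ C)(89.4 V) = -4.01×10⁻⁷ J.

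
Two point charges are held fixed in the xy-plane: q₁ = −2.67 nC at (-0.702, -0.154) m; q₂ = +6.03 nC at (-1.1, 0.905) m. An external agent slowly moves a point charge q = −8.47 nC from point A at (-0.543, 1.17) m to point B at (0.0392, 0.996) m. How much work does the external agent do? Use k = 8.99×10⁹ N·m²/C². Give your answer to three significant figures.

For quasistatic motion the external work equals the change in potential energy: W_ext = qΔV = q(V_B − V_A).
At A: distances to the source charges are 1.33 m, 0.617 m; V_A = Σ kqᵢ/rᵢ = 69.9 V.
At B: distances to the source charges are 1.37 m, 1.14 m; V_B = Σ kqᵢ/rᵢ = 29.9 V.
ΔV = V_B − V_A = -40.0 V.
W_ext = qΔV = (-8.47×10⁻⁹ C)(-40.0 V) = 3.39×10⁻⁷ J.

3.39×10⁻⁷ J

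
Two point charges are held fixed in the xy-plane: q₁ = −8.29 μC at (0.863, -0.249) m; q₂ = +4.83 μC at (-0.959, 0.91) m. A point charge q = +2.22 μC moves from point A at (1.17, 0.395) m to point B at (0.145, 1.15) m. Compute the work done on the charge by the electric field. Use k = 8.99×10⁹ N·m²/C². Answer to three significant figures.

-0.168 J

The work done by the electric force is W_field = −ΔU = −q(V_B − V_A) = q(V_A − V_B).
At A: distances to the source charges are 0.713 m, 2.19 m; V_A = Σ kqᵢ/rᵢ = -8.46×10⁴ V.
At B: distances to the source charges are 1.57 m, 1.13 m; V_B = Σ kqᵢ/rᵢ = -8960 V.
ΔV = V_B − V_A = 7.57×10⁴ V.
W_field = −qΔV = −(2.22×10⁻⁶ C)(7.57×10⁴ V) = -0.168 J.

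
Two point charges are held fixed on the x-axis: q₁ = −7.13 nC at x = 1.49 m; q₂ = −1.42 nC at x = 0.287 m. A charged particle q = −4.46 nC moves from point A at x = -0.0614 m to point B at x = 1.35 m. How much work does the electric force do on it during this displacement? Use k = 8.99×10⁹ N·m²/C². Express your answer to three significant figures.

-1.75×10⁻⁶ J

The work done by the electric force is W_field = −ΔU = −q(V_B − V_A) = q(V_A − V_B).
At A: distances to the source charges are 1.55 m, 0.348 m; V_A = Σ kqᵢ/rᵢ = -78.0 V.
At B: distances to the source charges are 0.140 m, 1.06 m; V_B = Σ kqᵢ/rᵢ = -470 V.
ΔV = V_B − V_A = -392 V.
W_field = −qΔV = −(-4.46×10⁻⁹ C)(-392 V) = -1.75×10⁻⁶ J.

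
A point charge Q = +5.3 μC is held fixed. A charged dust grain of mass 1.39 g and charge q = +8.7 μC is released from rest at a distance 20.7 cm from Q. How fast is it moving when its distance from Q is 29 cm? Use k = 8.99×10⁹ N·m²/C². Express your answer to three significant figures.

Only the electrostatic force acts, so mechanical energy is conserved: ½mv² = U₁ − U₂ = kQq(1/r₁ − 1/r₂).
U₁ − U₂ = (8.99×10⁹ N·m²/C²)(5.30×10⁻⁶ C)(8.70×10⁻⁶ C)(1/0.207 − 1/0.290) = 0.573 J.
v = √(2·0.573/1.39×10⁻³) = 28.7 m/s.

28.7 m/s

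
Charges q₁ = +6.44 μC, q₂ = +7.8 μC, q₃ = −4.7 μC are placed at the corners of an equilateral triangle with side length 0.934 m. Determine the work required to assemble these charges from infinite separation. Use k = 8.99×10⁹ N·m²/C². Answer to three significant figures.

The assembly work is the sum of pairwise potential energies, U = Σ_{i<j} kqᵢqⱼ/rᵢⱼ.
All three pair separations equal the side length, 0.934 m.
U = (0.483) + (-0.291) + (-0.353) = -0.161 J.

-0.161 J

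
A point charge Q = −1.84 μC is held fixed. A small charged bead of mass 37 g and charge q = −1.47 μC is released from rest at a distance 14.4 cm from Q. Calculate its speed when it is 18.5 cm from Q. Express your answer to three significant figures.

1.42 m/s

Only the electrostatic force acts, so mechanical energy is conserved: ½mv² = U₁ − U₂ = kQq(1/r₁ − 1/r₂).
U₁ − U₂ = (8.99×10⁹ N·m²/C²)(-1.84×10⁻⁶ C)(-1.47×10⁻⁶ C)(1/0.144 − 1/0.185) = 0.0374 J.
v = √(2·0.0374/0.0370) = 1.42 m/s.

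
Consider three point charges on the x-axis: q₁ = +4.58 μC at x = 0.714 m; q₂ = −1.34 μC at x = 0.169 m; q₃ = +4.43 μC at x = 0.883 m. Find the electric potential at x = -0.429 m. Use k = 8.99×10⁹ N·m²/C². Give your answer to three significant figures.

4.62×10⁴ V

Electric potential is a scalar, so the contributions from each charge add algebraically: V = Σ kqᵢ/rᵢ.
Distances from the field point to each charge: r₁ = 1.14 m, r₂ = 0.598 m, r₃ = 1.31 m.
V = k[(4.58×10⁻⁶)/(1.14) + (-1.34×10⁻⁶)/(0.598) + (4.43×10⁻⁶)/(1.31)] = 4.62×10⁴ V.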